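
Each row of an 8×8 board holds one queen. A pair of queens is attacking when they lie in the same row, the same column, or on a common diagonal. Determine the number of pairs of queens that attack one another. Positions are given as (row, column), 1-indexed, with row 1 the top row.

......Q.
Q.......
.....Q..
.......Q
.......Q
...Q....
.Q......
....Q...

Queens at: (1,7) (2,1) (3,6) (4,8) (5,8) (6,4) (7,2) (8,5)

4

Same column: (4,8)–(5,8) (column 8).
Same diagonal: (3,6)–(5,8) (|3−5| = |6−8| = 2); (3,6)–(7,2) (|3−7| = |6−2| = 4); (5,8)–(8,5) (|5−8| = |8−5| = 3).
Total attacking pairs: 4.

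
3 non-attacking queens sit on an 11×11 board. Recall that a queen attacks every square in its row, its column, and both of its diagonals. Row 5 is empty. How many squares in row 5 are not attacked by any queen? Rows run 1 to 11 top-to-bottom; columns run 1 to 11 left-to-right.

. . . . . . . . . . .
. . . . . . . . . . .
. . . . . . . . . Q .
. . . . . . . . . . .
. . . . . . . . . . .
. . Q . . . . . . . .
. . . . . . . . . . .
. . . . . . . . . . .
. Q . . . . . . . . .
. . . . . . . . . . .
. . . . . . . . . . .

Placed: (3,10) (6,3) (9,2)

5

(3,10) attacks row 5 at column 10 and diagonals 8.
(6,3) attacks row 5 at column 3 and diagonals 2, 4.
(9,2) attacks row 5 at column 2 and diagonals 6.
Attacked columns: {2, 3, 4, 6, 8, 10}. Safe: {1, 5, 7, 9, 11}.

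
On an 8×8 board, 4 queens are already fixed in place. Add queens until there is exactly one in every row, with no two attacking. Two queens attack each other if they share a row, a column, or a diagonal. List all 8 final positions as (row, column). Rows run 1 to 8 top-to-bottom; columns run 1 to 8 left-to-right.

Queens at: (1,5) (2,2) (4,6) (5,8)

(1,5) (2,2) (3,4) (4,6) (5,8) (6,3) (7,1) (8,7)

Row 3: attacked by (1,5)→{3,5,7}; (2,2)→{1,2,3}; (4,6)→{5,6,7}; (5,8)→{6,8}. Safe: 4. Place at column 4.
Row 6: attacked by (1,5)→{5}; (2,2)→{2,6}; (3,4)→{1,4,7}; (4,6)→{4,6,8}; (5,8)→{7,8}. Safe: 3. Place at column 3.
Row 7: attacked by (1,5)→{5}; (2,2)→{2,7}; (3,4)→{4,8}; (4,6)→{3,6}; (5,8)→{6,8}; (6,3)→{2,3,4}. Safe: 1. Place at column 1.
Row 8: attacked by (1,5)→{5}; (2,2)→{2,8}; (3,4)→{4}; (4,6)→{2,6}; (5,8)→{5,8}; (6,3)→{1,3,5}; (7,1)→{1,2}. Safe: 7. Place at column 7.
Columns [5, 2, 4, 6, 8, 3, 1, 7], r−c [-4, 0, -1, -2, -3, 3, 6, 1], r+c [6, 4, 7, 10, 13, 9, 8, 15] are all distinct, so no two queens attack.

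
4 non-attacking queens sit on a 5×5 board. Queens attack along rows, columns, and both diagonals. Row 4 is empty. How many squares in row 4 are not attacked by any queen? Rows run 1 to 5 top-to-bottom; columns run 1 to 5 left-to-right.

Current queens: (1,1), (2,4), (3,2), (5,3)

1

(1,1) attacks row 4 at column 1 and diagonals 4.
(2,4) attacks row 4 at column 4 and diagonals 2.
(3,2) attacks row 4 at column 2 and diagonals 1, 3.
(5,3) attacks row 4 at column 3 and diagonals 2, 4.
Attacked columns: {1, 2, 3, 4}. Safe: {5}.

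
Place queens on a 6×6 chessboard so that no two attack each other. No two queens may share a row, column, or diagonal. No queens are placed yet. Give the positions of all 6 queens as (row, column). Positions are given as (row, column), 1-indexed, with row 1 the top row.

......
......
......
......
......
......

(1,5) (2,3) (3,1) (4,6) (5,4) (6,2)

Row 1: Safe: 1, 2, 3, 4, 5, 6. Place at column 5.
Row 2: attacked by (1,5)→{4,5,6}. Safe: 1, 2, 3. Place at column 3.
Row 3: attacked by (1,5)→{3,5}; (2,3)→{2,3,4}. Safe: 1, 6. Place at column 1.
Row 4: attacked by (1,5)→{2,5}; (2,3)→{1,3,5}; (3,1)→{1,2}. Safe: 4, 6. Place at column 6.
Row 5: attacked by (1,5)→{1,5}; (2,3)→{3,6}; (3,1)→{1,3}; (4,6)→{5,6}. Safe: 2, 4. Place at column 4.
Row 6: attacked by (1,5)→{5}; (2,3)→{3}; (3,1)→{1,4}; (4,6)→{4,6}; (5,4)→{3,4,5}. Safe: 2. Place at column 2.
Columns [5, 3, 1, 6, 4, 2], r−c [-4, -1, 2, -2, 1, 4], r+c [6, 5, 4, 10, 9, 8] are all distinct, so no two queens attack.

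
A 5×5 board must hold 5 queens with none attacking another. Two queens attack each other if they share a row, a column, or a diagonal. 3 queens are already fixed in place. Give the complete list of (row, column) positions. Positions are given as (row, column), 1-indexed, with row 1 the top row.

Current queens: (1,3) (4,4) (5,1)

Row 2: attacked by (1,3)→{2,3,4}; (4,4)→{2,4}; (5,1)→{1,4}. Safe: 5. Place at column 5.
Row 3: attacked by (1,3)→{1,3,5}; (2,5)→{4,5}; (4,4)→{3,4,5}; (5,1)→{1,3}. Safe: 2. Place at column 2.
Columns [3, 5, 2, 4, 1], r−c [-2, -3, 1, 0, 4], r+c [4, 7, 5, 8, 6] are all distinct, so no two queens attack.

(1,3) (2,5) (3,2) (4,4) (5,1)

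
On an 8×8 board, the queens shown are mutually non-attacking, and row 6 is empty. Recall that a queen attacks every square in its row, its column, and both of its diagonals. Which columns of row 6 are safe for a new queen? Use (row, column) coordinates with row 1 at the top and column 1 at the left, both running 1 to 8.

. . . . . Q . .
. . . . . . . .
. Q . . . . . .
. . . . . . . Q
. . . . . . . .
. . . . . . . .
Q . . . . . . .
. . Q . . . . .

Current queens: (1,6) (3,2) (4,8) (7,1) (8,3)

columns 4, 7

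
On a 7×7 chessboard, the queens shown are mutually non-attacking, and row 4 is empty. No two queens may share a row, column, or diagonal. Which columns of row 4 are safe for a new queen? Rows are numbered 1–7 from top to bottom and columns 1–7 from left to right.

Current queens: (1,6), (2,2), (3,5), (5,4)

(1,6) attacks row 4 at column 6 and diagonals 3.
(2,2) attacks row 4 at column 2 and diagonals 4.
(3,5) attacks row 4 at column 5 and diagonals 4, 6.
(5,4) attacks row 4 at column 4 and diagonals 3, 5.
Attacked columns: {2, 3, 4, 5, 6}. Safe: {1, 7}.

columns 1, 7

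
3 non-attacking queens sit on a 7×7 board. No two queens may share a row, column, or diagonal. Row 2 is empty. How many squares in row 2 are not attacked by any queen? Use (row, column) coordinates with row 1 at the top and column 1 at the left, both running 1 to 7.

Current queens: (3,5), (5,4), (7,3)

(3,5) attacks row 2 at column 5 and diagonals 4, 6.
(5,4) attacks row 2 at column 4 and diagonals 1, 7.
(7,3) attacks row 2 at column 3.
Attacked columns: {1, 3, 4, 5, 6, 7}. Safe: {2}.

1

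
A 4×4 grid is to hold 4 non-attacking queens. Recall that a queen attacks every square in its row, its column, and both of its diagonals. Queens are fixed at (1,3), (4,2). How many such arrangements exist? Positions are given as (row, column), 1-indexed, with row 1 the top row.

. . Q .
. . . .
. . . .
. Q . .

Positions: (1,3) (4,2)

1

Branch on row 2: col 1 → 1.
Sum: 1 = 1.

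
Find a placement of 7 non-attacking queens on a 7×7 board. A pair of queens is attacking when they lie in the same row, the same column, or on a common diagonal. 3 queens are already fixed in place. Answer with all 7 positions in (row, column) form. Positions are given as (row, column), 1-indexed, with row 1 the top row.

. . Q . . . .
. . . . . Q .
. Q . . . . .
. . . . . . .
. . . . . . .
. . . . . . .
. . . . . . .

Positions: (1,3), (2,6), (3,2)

Row 4: attacked by (1,3)→{3,6}; (2,6)→{4,6}; (3,2)→{1,2,3}. Safe: 5, 7. Place at column 5.
Row 5: attacked by (1,3)→{3,7}; (2,6)→{3,6}; (3,2)→{2,4}; (4,5)→{4,5,6}. Safe: 1. Place at column 1.
Row 6: attacked by (1,3)→{3}; (2,6)→{2,6}; (3,2)→{2,5}; (4,5)→{3,5,7}; (5,1)→{1,2}. Safe: 4. Place at column 4.
Row 7: attacked by (1,3)→{3}; (2,6)→{1,6}; (3,2)→{2,6}; (4,5)→{2,5}; (5,1)→{1,3}; (6,4)→{3,4,5}. Safe: 7. Place at column 7.
Columns [3, 6, 2, 5, 1, 4, 7], r−c [-2, -4, 1, -1, 4, 2, 0], r+c [4, 8, 5, 9, 6, 10, 14] are all distinct, so no two queens attack.

(1,3) (2,6) (3,2) (4,5) (5,1) (6,4) (7,7)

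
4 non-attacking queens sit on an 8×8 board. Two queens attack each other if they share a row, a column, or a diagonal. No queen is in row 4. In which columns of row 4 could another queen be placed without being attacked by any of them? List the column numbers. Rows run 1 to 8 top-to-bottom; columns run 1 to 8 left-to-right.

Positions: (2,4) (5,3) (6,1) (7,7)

columns 5, 8

(2,4) attacks row 4 at column 4 and diagonals 2, 6.
(5,3) attacks row 4 at column 3 and diagonals 2, 4.
(6,1) attacks row 4 at column 1 and diagonals 3.
(7,7) attacks row 4 at column 7 and diagonals 4.
Attacked columns: {1, 2, 3, 4, 6, 7}. Safe: {5, 8}.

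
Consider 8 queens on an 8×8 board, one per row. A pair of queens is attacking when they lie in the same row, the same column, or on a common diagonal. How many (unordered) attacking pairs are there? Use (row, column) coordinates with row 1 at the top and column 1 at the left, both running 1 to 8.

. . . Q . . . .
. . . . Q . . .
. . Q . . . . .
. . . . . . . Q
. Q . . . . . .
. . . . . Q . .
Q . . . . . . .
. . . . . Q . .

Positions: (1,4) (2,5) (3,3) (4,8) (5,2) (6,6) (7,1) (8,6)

5

Same column: (6,6)–(8,6) (column 6).
Same diagonal: (1,4)–(2,5) (|1−2| = |4−5| = 1); (2,5)–(5,2) (|2−5| = |5−2| = 3); (3,3)–(6,6) (|3−6| = |3−6| = 3); (4,8)–(6,6) (|4−6| = |8−6| = 2).
Total attacking pairs: 5.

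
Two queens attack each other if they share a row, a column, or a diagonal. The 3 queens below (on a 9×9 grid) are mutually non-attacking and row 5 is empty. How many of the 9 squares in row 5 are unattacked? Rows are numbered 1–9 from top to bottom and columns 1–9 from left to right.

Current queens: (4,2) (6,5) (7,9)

1

(4,2) attacks row 5 at column 2 and diagonals 1, 3.
(6,5) attacks row 5 at column 5 and diagonals 4, 6.
(7,9) attacks row 5 at column 9 and diagonals 7.
Attacked columns: {1, 2, 3, 4, 5, 6, 7, 9}. Safe: {8}.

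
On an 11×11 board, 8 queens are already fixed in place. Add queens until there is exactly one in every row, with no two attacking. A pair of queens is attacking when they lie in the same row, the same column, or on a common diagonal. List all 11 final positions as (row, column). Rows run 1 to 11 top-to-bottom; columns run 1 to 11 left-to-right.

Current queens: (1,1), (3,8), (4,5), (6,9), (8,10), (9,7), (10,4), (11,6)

Row 2: attacked by (1,1)→{1,2}; (3,8)→{7,8,9}; (4,5)→{3,5,7}; (6,9)→{5,9}; (8,10)→{4,10}; (9,7)→{7}; (10,4)→{4}; (11,6)→{6}. Safe: 11. Place at column 11.
Row 5: attacked by (1,1)→{1,5}; (2,11)→{8,11}; (3,8)→{6,8,10}; (4,5)→{4,5,6}; (6,9)→{8,9,10}; (8,10)→{7,10}; (9,7)→{3,7,11}; (10,4)→{4,9}; (11,6)→{6}. Safe: 2. Place at column 2.
Row 7: attacked by (1,1)→{1,7}; (2,11)→{6,11}; (3,8)→{4,8}; (4,5)→{2,5,8}; (5,2)→{2,4}; (6,9)→{8,9,10}; (8,10)→{9,10,11}; (9,7)→{5,7,9}; (10,4)→{1,4,7}; (11,6)→{2,6,10}. Safe: 3. Place at column 3.
Columns [1, 11, 8, 5, 2, 9, 3, 10, 7, 4, 6], r−c [0, -9, -5, -1, 3, -3, 4, -2, 2, 6, 5], r+c [2, 13, 11, 9, 7, 15, 10, 18, 16, 14, 17] are all distinct, so no two queens attack.

(1,1) (2,11) (3,8) (4,5) (5,2) (6,9) (7,3) (8,10) (9,7) (10,4) (11,6)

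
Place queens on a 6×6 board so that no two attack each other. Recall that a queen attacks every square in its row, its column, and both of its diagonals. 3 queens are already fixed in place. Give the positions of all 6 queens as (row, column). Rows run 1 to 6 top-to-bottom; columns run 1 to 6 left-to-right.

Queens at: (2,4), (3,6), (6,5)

Row 1: attacked by (2,4)→{3,4,5}; (3,6)→{4,6}; (6,5)→{5}. Safe: 1, 2. Place at column 2.
Row 4: attacked by (1,2)→{2,5}; (2,4)→{2,4,6}; (3,6)→{5,6}; (6,5)→{3,5}. Safe: 1. Place at column 1.
Row 5: attacked by (1,2)→{2,6}; (2,4)→{1,4}; (3,6)→{4,6}; (4,1)→{1,2}; (6,5)→{4,5,6}. Safe: 3. Place at column 3.
Columns [2, 4, 6, 1, 3, 5], r−c [-1, -2, -3, 3, 2, 1], r+c [3, 6, 9, 5, 8, 11] are all distinct, so no two queens attack.

(1,2) (2,4) (3,6) (4,1) (5,3) (6,5)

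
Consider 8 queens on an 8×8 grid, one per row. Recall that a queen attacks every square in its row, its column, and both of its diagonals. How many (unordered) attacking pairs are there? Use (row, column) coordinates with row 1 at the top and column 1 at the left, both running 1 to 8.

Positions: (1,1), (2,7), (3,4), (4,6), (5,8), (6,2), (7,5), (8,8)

Same column: (5,8)–(8,8) (column 8).
Same diagonal: (1,1)–(8,8) (|1−8| = |1−8| = 7).
Total attacking pairs: 2.

2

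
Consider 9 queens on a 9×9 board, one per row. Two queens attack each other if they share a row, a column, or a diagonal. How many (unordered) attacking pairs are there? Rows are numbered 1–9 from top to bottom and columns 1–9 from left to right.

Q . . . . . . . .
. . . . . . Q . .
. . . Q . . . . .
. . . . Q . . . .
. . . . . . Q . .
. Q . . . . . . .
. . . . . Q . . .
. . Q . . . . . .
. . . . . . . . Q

4

Same column: (2,7)–(5,7) (column 7).
Same diagonal: (1,1)–(9,9) (|1−9| = |1−9| = 8); (2,7)–(4,5) (|2−4| = |7−5| = 2); (3,4)–(4,5) (|3−4| = |4−5| = 1).
Total attacking pairs: 4.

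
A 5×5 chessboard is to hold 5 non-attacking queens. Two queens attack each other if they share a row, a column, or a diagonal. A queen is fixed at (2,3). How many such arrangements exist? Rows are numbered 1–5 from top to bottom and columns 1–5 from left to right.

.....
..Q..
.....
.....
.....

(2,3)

Branch on row 1: col 1 → 1; col 5 → 1.
Sum: 1 + 1 = 2.

2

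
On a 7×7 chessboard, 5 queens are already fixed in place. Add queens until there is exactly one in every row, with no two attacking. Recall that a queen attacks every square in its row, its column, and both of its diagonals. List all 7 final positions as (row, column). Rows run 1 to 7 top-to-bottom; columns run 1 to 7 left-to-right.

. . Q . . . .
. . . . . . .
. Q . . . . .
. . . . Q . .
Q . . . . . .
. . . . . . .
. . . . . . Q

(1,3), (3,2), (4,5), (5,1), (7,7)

Row 2: attacked by (1,3)→{2,3,4}; (3,2)→{1,2,3}; (4,5)→{3,5,7}; (5,1)→{1,4}; (7,7)→{2,7}. Safe: 6. Place at column 6.
Row 6: attacked by (1,3)→{3}; (2,6)→{2,6}; (3,2)→{2,5}; (4,5)→{3,5,7}; (5,1)→{1,2}; (7,7)→{6,7}. Safe: 4. Place at column 4.
Columns [3, 6, 2, 5, 1, 4, 7], r−c [-2, -4, 1, -1, 4, 2, 0], r+c [4, 8, 5, 9, 6, 10, 14] are all distinct, so no two queens attack.

(1,3) (2,6) (3,2) (4,5) (5,1) (6,4) (7,7)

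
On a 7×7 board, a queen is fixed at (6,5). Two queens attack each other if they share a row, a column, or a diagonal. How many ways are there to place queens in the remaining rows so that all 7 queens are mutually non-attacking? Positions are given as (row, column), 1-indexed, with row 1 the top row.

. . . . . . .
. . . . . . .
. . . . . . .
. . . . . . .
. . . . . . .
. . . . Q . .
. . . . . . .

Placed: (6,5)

6

Branch on row 1: col 1 → 1; col 2 → 1; col 3 → 0; col 4 → 1; col 6 → 3; col 7 → 0.
Sum: 1 + 1 + 0 + 1 + 3 + 0 = 6.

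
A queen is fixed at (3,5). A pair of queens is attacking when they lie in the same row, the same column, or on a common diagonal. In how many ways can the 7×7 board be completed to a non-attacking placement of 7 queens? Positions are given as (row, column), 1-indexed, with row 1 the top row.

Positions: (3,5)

Branch on row 1: col 1 → 1; col 2 → 1; col 4 → 2; col 6 → 2.
Sum: 1 + 1 + 2 + 2 = 6.

6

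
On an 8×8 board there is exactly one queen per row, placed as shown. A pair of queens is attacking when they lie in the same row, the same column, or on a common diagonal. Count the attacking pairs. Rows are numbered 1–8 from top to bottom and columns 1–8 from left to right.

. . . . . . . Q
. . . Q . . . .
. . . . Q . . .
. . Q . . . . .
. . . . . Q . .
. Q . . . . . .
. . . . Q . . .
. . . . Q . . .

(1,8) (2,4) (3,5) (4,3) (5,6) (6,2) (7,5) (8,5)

Same column: (3,5)–(7,5) (column 5); (3,5)–(8,5) (column 5); (7,5)–(8,5) (column 5).
Same diagonal: (2,4)–(3,5) (|2−3| = |4−5| = 1); (3,5)–(6,2) (|3−6| = |5−2| = 3).
Total attacking pairs: 5.

5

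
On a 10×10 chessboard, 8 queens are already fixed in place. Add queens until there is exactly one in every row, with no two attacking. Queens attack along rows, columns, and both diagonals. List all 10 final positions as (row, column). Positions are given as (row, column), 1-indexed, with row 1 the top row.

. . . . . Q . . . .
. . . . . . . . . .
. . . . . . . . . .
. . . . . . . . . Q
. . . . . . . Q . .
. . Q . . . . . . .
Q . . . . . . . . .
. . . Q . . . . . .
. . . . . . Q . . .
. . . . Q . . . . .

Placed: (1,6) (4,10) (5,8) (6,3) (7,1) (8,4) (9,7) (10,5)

Row 2: attacked by (1,6)→{5,6,7}; (4,10)→{8,10}; (5,8)→{5,8}; (6,3)→{3,7}; (7,1)→{1,6}; (8,4)→{4,10}; (9,7)→{7}; (10,5)→{5}. Safe: 2, 9. Place at column 9.
Row 3: attacked by (1,6)→{4,6,8}; (2,9)→{8,9,10}; (4,10)→{9,10}; (5,8)→{6,8,10}; (6,3)→{3,6}; (7,1)→{1,5}; (8,4)→{4,9}; (9,7)→{1,7}; (10,5)→{5}. Safe: 2. Place at column 2.
Columns [6, 9, 2, 10, 8, 3, 1, 4, 7, 5], r−c [-5, -7, 1, -6, -3, 3, 6, 4, 2, 5], r+c [7, 11, 5, 14, 13, 9, 8, 12, 16, 15] are all distinct, so no two queens attack.

(1,6) (2,9) (3,2) (4,10) (5,8) (6,3) (7,1) (8,4) (9,7) (10,5)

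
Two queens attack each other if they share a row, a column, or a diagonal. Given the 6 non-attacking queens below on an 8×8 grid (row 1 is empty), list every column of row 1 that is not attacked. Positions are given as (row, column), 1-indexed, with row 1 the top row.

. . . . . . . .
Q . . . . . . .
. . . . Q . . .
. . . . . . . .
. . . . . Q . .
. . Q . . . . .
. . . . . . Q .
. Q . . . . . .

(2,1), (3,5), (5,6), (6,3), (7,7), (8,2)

(2,1) attacks row 1 at column 1 and diagonals 2.
(3,5) attacks row 1 at column 5 and diagonals 3, 7.
(5,6) attacks row 1 at column 6 and diagonals 2.
(6,3) attacks row 1 at column 3 and diagonals 8.
(7,7) attacks row 1 at column 7 and diagonals 1.
(8,2) attacks row 1 at column 2.
Attacked columns: {1, 2, 3, 5, 6, 7, 8}. Safe: {4}.

columns 4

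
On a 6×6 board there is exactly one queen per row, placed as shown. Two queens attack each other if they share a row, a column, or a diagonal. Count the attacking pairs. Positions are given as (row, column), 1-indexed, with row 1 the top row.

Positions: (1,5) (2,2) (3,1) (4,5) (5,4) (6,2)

Same column: (1,5)–(4,5) (column 5); (2,2)–(6,2) (column 2).
Same diagonal: (2,2)–(3,1) (|2−3| = |2−1| = 1); (4,5)–(5,4) (|4−5| = |5−4| = 1).
Total attacking pairs: 4.

4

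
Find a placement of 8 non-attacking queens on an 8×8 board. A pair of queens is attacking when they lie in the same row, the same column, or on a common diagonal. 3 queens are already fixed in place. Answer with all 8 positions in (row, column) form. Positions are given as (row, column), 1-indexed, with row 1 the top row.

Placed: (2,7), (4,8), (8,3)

(1,1) (2,7) (3,5) (4,8) (5,2) (6,4) (7,6) (8,3)

Row 1: attacked by (2,7)→{6,7,8}; (4,8)→{5,8}; (8,3)→{3}. Safe: 1, 2, 4. Place at column 1.
Row 3: attacked by (1,1)→{1,3}; (2,7)→{6,7,8}; (4,8)→{7,8}; (8,3)→{3,8}. Safe: 2, 4, 5. Place at column 5.
Row 5: attacked by (1,1)→{1,5}; (2,7)→{4,7}; (3,5)→{3,5,7}; (4,8)→{7,8}; (8,3)→{3,6}. Safe: 2. Place at column 2.
Row 6: attacked by (1,1)→{1,6}; (2,7)→{3,7}; (3,5)→{2,5,8}; (4,8)→{6,8}; (5,2)→{1,2,3}; (8,3)→{1,3,5}. Safe: 4. Place at column 4.
Row 7: attacked by (1,1)→{1,7}; (2,7)→{2,7}; (3,5)→{1,5}; (4,8)→{5,8}; (5,2)→{2,4}; (6,4)→{3,4,5}; (8,3)→{2,3,4}. Safe: 6. Place at column 6.
Columns [1, 7, 5, 8, 2, 4, 6, 3], r−c [0, -5, -2, -4, 3, 2, 1, 5], r+c [2, 9, 8, 12, 7, 10, 13, 11] are all distinct, so no two queens attack.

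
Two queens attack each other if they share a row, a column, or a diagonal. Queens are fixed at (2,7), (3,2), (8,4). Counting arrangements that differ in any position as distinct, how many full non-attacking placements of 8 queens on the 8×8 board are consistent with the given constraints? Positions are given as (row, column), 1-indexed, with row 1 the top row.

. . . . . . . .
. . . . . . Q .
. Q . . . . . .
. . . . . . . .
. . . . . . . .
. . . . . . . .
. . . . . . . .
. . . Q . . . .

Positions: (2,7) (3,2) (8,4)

Branch on row 1: col 1 → 0; col 3 → 0; col 5 → 1.
Sum: 0 + 0 + 1 = 1.

1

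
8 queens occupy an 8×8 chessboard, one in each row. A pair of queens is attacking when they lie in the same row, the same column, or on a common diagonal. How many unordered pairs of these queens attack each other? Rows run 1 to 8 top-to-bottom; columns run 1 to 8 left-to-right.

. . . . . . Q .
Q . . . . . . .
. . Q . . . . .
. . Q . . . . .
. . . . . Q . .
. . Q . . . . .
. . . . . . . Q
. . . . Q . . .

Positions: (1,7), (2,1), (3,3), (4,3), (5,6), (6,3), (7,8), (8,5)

Same column: (3,3)–(4,3) (column 3); (3,3)–(6,3) (column 3); (4,3)–(6,3) (column 3).
Same diagonal: (2,1)–(4,3) (|2−4| = |1−3| = 2); (5,6)–(7,8) (|5−7| = |6−8| = 2); (6,3)–(8,5) (|6−8| = |3−5| = 2).
Total attacking pairs: 6.

6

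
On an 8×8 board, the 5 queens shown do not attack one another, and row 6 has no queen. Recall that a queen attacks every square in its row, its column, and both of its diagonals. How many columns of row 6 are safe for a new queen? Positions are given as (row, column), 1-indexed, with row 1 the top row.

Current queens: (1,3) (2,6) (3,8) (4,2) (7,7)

(1,3) attacks row 6 at column 3 and diagonals 8.
(2,6) attacks row 6 at column 6 and diagonals 2.
(3,8) attacks row 6 at column 8 and diagonals 5.
(4,2) attacks row 6 at column 2 and diagonals 4.
(7,7) attacks row 6 at column 7 and diagonals 6, 8.
Attacked columns: {2, 3, 4, 5, 6, 7, 8}. Safe: {1}.

1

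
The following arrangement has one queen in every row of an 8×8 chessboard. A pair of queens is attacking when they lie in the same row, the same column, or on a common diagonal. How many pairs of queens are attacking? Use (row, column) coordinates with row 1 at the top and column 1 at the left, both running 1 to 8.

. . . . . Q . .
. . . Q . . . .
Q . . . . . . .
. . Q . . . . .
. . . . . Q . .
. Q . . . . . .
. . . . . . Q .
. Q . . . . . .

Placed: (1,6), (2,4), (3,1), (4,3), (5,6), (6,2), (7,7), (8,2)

3

Same column: (1,6)–(5,6) (column 6); (6,2)–(8,2) (column 2).
Same diagonal: (1,6)–(4,3) (|1−4| = |6−3| = 3).
Total attacking pairs: 3.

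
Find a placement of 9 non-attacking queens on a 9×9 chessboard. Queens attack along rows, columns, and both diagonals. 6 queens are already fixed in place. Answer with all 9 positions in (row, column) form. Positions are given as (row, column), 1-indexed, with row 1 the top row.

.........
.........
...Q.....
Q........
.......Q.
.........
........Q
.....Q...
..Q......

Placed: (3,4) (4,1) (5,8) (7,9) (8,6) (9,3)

(1,7) (2,2) (3,4) (4,1) (5,8) (6,5) (7,9) (8,6) (9,3)

Row 1: attacked by (3,4)→{2,4,6}; (4,1)→{1,4}; (5,8)→{4,8}; (7,9)→{3,9}; (8,6)→{6}; (9,3)→{3}. Safe: 5, 7. Place at column 7.
Row 2: attacked by (1,7)→{6,7,8}; (3,4)→{3,4,5}; (4,1)→{1,3}; (5,8)→{5,8}; (7,9)→{4,9}; (8,6)→{6}; (9,3)→{3}. Safe: 2. Place at column 2.
Row 6: attacked by (1,7)→{2,7}; (2,2)→{2,6}; (3,4)→{1,4,7}; (4,1)→{1,3}; (5,8)→{7,8,9}; (7,9)→{8,9}; (8,6)→{4,6,8}; (9,3)→{3,6}. Safe: 5. Place at column 5.
Columns [7, 2, 4, 1, 8, 5, 9, 6, 3], r−c [-6, 0, -1, 3, -3, 1, -2, 2, 6], r+c [8, 4, 7, 5, 13, 11, 16, 14, 12] are all distinct, so no two queens attack.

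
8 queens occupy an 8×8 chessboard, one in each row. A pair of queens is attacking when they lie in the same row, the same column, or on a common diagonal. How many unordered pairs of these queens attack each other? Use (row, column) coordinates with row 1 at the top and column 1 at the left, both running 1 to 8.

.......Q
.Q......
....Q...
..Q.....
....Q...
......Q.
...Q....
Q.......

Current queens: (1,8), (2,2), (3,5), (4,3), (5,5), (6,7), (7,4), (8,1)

Same column: (3,5)–(5,5) (column 5).
Same diagonal: (1,8)–(8,1) (|1−8| = |8−1| = 7); (2,2)–(5,5) (|2−5| = |2−5| = 3).
Total attacking pairs: 3.

3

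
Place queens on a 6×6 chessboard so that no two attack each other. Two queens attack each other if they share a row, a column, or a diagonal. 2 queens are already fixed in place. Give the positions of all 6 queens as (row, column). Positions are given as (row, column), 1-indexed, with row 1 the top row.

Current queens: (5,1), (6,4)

Row 1: attacked by (5,1)→{1,5}; (6,4)→{4}. Safe: 2, 3, 6. Place at column 3.
Row 2: attacked by (1,3)→{2,3,4}; (5,1)→{1,4}; (6,4)→{4}. Safe: 5, 6. Place at column 6.
Row 3: attacked by (1,3)→{1,3,5}; (2,6)→{5,6}; (5,1)→{1,3}; (6,4)→{1,4}. Safe: 2. Place at column 2.
Row 4: attacked by (1,3)→{3,6}; (2,6)→{4,6}; (3,2)→{1,2,3}; (5,1)→{1,2}; (6,4)→{2,4,6}. Safe: 5. Place at column 5.
Columns [3, 6, 2, 5, 1, 4], r−c [-2, -4, 1, -1, 4, 2], r+c [4, 8, 5, 9, 6, 10] are all distinct, so no two queens attack.

(1,3) (2,6) (3,2) (4,5) (5,1) (6,4)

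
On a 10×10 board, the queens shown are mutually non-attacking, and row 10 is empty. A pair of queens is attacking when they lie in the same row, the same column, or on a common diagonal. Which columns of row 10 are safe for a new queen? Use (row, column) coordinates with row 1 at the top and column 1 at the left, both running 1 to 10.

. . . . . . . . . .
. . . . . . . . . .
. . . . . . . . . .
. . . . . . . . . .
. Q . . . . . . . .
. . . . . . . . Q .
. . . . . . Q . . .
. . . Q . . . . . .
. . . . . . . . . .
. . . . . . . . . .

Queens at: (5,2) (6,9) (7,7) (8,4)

columns 1, 3, 8

(5,2) attacks row 10 at column 2 and diagonals 7.
(6,9) attacks row 10 at column 9 and diagonals 5.
(7,7) attacks row 10 at column 7 and diagonals 4, 10.
(8,4) attacks row 10 at column 4 and diagonals 2, 6.
Attacked columns: {2, 4, 5, 6, 7, 9, 10}. Safe: {1, 3, 8}.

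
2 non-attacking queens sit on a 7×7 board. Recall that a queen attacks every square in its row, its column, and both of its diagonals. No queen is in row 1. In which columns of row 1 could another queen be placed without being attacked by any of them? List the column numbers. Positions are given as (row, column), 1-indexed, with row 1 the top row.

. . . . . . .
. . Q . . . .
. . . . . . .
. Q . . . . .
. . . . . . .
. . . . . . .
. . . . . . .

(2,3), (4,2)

(2,3) attacks row 1 at column 3 and diagonals 2, 4.
(4,2) attacks row 1 at column 2 and diagonals 5.
Attacked columns: {2, 3, 4, 5}. Safe: {1, 6, 7}.

columns 1, 6, 7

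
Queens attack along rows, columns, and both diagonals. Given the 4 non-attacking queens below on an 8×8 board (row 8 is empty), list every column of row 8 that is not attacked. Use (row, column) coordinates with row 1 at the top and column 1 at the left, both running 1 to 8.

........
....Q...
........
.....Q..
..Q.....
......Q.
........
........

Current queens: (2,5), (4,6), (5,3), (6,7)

columns 1, 4, 8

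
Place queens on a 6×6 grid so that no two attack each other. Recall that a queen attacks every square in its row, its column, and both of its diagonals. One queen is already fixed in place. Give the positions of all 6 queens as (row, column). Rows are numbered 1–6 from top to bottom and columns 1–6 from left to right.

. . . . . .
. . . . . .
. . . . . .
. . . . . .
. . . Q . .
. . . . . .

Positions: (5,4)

(1,5) (2,3) (3,1) (4,6) (5,4) (6,2)

Row 1: attacked by (5,4)→{4}. Safe: 1, 2, 3, 5, 6. Place at column 5.
Row 2: attacked by (1,5)→{4,5,6}; (5,4)→{1,4}. Safe: 2, 3. Place at column 3.
Row 3: attacked by (1,5)→{3,5}; (2,3)→{2,3,4}; (5,4)→{2,4,6}. Safe: 1. Place at column 1.
Row 4: attacked by (1,5)→{2,5}; (2,3)→{1,3,5}; (3,1)→{1,2}; (5,4)→{3,4,5}. Safe: 6. Place at column 6.
Row 6: attacked by (1,5)→{5}; (2,3)→{3}; (3,1)→{1,4}; (4,6)→{4,6}; (5,4)→{3,4,5}. Safe: 2. Place at column 2.
Columns [5, 3, 1, 6, 4, 2], r−c [-4, -1, 2, -2, 1, 4], r+c [6, 5, 4, 10, 9, 8] are all distinct, so no two queens attack.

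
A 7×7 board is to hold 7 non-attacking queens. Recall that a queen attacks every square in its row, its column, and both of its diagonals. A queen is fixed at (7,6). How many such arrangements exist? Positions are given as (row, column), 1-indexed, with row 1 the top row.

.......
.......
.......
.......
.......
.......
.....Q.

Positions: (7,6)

Branch on row 1: col 1 → 1; col 2 → 4; col 3 → 1; col 4 → 1; col 5 → 0; col 7 → 0.
Sum: 1 + 4 + 1 + 1 + 0 + 0 = 7.

7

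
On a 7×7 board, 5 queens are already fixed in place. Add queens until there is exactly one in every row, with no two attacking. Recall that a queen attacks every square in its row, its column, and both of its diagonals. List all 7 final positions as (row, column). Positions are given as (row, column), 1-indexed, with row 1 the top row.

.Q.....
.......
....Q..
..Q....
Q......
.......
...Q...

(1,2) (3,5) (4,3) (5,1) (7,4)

Row 2: attacked by (1,2)→{1,2,3}; (3,5)→{4,5,6}; (4,3)→{1,3,5}; (5,1)→{1,4}; (7,4)→{4}. Safe: 7. Place at column 7.
Row 6: attacked by (1,2)→{2,7}; (2,7)→{3,7}; (3,5)→{2,5}; (4,3)→{1,3,5}; (5,1)→{1,2}; (7,4)→{3,4,5}. Safe: 6. Place at column 6.
Columns [2, 7, 5, 3, 1, 6, 4], r−c [-1, -5, -2, 1, 4, 0, 3], r+c [3, 9, 8, 7, 6, 12, 11] are all distinct, so no two queens attack.

(1,2) (2,7) (3,5) (4,3) (5,1) (6,6) (7,4)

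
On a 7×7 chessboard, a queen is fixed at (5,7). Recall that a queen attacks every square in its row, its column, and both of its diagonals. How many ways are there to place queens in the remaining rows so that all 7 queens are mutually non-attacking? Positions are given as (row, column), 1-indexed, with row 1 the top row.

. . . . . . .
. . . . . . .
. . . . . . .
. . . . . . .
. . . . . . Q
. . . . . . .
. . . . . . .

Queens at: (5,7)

6

Branch on row 1: col 1 → 1; col 2 → 2; col 4 → 0; col 5 → 1; col 6 → 2.
Sum: 1 + 2 + 0 + 1 + 2 = 6.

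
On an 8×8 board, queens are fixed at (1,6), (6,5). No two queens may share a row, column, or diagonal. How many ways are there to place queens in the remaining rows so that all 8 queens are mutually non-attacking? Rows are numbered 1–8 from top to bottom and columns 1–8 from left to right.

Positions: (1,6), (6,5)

Branch on row 2: col 2 → 1; col 3 → 1; col 4 → 1; col 8 → 0.
Sum: 1 + 1 + 1 + 0 = 3.

3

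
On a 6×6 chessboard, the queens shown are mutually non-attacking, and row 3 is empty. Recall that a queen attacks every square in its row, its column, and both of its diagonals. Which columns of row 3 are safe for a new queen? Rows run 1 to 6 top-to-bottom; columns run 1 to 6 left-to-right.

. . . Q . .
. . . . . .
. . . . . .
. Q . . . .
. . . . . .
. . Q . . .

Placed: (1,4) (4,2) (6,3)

columns 5

(1,4) attacks row 3 at column 4 and diagonals 2, 6.
(4,2) attacks row 3 at column 2 and diagonals 1, 3.
(6,3) attacks row 3 at column 3 and diagonals 6.
Attacked columns: {1, 2, 3, 4, 6}. Safe: {5}.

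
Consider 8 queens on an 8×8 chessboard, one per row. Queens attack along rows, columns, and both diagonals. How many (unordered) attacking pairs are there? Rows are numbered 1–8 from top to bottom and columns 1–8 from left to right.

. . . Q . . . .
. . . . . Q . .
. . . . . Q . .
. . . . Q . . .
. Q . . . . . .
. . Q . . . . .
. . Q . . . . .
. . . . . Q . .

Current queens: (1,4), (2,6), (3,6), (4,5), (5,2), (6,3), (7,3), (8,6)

9

Same column: (2,6)–(3,6) (column 6); (2,6)–(8,6) (column 6); (3,6)–(8,6) (column 6); (6,3)–(7,3) (column 3).
Same diagonal: (1,4)–(3,6) (|1−3| = |4−6| = 2); (3,6)–(4,5) (|3−4| = |6−5| = 1); (3,6)–(6,3) (|3−6| = |6−3| = 3); (4,5)–(6,3) (|4−6| = |5−3| = 2); (5,2)–(6,3) (|5−6| = |2−3| = 1).
Total attacking pairs: 9.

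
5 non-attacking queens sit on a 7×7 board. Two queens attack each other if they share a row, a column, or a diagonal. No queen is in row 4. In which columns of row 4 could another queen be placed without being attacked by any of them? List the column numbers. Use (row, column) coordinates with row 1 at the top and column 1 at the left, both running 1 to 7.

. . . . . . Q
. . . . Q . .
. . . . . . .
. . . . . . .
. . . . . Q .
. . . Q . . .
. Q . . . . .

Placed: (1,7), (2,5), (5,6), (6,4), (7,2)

(1,7) attacks row 4 at column 7 and diagonals 4.
(2,5) attacks row 4 at column 5 and diagonals 3, 7.
(5,6) attacks row 4 at column 6 and diagonals 5, 7.
(6,4) attacks row 4 at column 4 and diagonals 2, 6.
(7,2) attacks row 4 at column 2 and diagonals 5.
Attacked columns: {2, 3, 4, 5, 6, 7}. Safe: {1}.

columns 1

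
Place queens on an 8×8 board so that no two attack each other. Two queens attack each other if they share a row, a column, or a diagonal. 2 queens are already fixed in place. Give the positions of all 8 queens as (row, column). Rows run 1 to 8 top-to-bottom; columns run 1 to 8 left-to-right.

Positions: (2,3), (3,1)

Row 1: attacked by (2,3)→{2,3,4}; (3,1)→{1,3}. Safe: 5, 6, 7, 8. Place at column 7.
Row 4: attacked by (1,7)→{4,7}; (2,3)→{1,3,5}; (3,1)→{1,2}. Safe: 6, 8. Place at column 6.
Row 5: attacked by (1,7)→{3,7}; (2,3)→{3,6}; (3,1)→{1,3}; (4,6)→{5,6,7}. Safe: 2, 4, 8. Place at column 8.
Row 6: attacked by (1,7)→{2,7}; (2,3)→{3,7}; (3,1)→{1,4}; (4,6)→{4,6,8}; (5,8)→{7,8}. Safe: 5. Place at column 5.
Row 7: attacked by (1,7)→{1,7}; (2,3)→{3,8}; (3,1)→{1,5}; (4,6)→{3,6}; (5,8)→{6,8}; (6,5)→{4,5,6}. Safe: 2. Place at column 2.
Row 8: attacked by (1,7)→{7}; (2,3)→{3}; (3,1)→{1,6}; (4,6)→{2,6}; (5,8)→{5,8}; (6,5)→{3,5,7}; (7,2)→{1,2,3}. Safe: 4. Place at column 4.
Columns [7, 3, 1, 6, 8, 5, 2, 4], r−c [-6, -1, 2, -2, -3, 1, 5, 4], r+c [8, 5, 4, 10, 13, 11, 9, 12] are all distinct, so no two queens attack.

(1,7) (2,3) (3,1) (4,6) (5,8) (6,5) (7,2) (8,4)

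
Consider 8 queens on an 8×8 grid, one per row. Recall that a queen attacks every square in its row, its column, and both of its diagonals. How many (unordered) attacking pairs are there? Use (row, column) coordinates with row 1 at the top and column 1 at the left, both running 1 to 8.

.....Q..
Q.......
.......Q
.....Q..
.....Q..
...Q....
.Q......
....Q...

6

Same column: (1,6)–(4,6) (column 6); (1,6)–(5,6) (column 6); (4,6)–(5,6) (column 6).
Same diagonal: (1,6)–(3,8) (|1−3| = |6−8| = 2); (3,8)–(5,6) (|3−5| = |8−6| = 2); (4,6)–(6,4) (|4−6| = |6−4| = 2).
Total attacking pairs: 6.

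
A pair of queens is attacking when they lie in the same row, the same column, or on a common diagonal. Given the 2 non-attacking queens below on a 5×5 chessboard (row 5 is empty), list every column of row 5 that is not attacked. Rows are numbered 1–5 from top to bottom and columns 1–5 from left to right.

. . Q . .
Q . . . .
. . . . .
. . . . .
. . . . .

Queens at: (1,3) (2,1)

(1,3) attacks row 5 at column 3.
(2,1) attacks row 5 at column 1 and diagonals 4.
Attacked columns: {1, 3, 4}. Safe: {2, 5}.

columns 2, 5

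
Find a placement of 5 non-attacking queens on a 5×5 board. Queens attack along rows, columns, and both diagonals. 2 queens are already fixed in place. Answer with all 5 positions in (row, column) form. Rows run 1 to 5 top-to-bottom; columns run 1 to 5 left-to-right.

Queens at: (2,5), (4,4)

(1,3) (2,5) (3,2) (4,4) (5,1)

Row 1: attacked by (2,5)→{4,5}; (4,4)→{1,4}. Safe: 2, 3. Place at column 3.
Row 3: attacked by (1,3)→{1,3,5}; (2,5)→{4,5}; (4,4)→{3,4,5}. Safe: 2. Place at column 2.
Row 5: attacked by (1,3)→{3}; (2,5)→{2,5}; (3,2)→{2,4}; (4,4)→{3,4,5}. Safe: 1. Place at column 1.
Columns [3, 5, 2, 4, 1], r−c [-2, -3, 1, 0, 4], r+c [4, 7, 5, 8, 6] are all distinct, so no two queens attack.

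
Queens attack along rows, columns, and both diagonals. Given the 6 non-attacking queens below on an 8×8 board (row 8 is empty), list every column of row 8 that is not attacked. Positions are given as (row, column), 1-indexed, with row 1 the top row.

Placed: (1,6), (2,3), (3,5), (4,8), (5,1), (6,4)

columns 7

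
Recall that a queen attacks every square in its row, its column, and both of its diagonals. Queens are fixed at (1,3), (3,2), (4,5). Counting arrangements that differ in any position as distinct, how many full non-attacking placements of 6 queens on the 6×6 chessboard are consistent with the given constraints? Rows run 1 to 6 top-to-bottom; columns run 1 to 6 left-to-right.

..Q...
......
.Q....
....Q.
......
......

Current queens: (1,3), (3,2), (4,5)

1

Branch on row 2: col 6 → 1.
Sum: 1 = 1.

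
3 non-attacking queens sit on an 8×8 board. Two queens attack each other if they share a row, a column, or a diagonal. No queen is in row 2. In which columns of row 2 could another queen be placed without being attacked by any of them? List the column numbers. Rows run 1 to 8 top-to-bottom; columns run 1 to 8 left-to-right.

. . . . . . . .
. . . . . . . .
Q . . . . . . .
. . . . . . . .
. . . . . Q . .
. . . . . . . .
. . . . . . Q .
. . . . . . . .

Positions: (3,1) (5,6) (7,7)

columns 4, 5, 8

(3,1) attacks row 2 at column 1 and diagonals 2.
(5,6) attacks row 2 at column 6 and diagonals 3.
(7,7) attacks row 2 at column 7 and diagonals 2.
Attacked columns: {1, 2, 3, 6, 7}. Safe: {4, 5, 8}.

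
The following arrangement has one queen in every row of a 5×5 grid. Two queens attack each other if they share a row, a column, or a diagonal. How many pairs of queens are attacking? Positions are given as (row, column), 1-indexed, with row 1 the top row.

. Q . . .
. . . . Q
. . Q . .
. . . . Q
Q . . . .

Same column: (2,5)–(4,5) (column 5).
Same diagonal: (1,2)–(4,5) (|1−4| = |2−5| = 3); (3,3)–(5,1) (|3−5| = |3−1| = 2).
Total attacking pairs: 3.

3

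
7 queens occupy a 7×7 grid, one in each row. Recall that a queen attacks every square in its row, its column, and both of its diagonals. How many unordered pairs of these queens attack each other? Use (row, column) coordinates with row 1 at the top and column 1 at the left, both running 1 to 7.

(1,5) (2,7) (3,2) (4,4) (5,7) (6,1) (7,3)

1

Same column: (2,7)–(5,7) (column 7).
Total attacking pairs: 1.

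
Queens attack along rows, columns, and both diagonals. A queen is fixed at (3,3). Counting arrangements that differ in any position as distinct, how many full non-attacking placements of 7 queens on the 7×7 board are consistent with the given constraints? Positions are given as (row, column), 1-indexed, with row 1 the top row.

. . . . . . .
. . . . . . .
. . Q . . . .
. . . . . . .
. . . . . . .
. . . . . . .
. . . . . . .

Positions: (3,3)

6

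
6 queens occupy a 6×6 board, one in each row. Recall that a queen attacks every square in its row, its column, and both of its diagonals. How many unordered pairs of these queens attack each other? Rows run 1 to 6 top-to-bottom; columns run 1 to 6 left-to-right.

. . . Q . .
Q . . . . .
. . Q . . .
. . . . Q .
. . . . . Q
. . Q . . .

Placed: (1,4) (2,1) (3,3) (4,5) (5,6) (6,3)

3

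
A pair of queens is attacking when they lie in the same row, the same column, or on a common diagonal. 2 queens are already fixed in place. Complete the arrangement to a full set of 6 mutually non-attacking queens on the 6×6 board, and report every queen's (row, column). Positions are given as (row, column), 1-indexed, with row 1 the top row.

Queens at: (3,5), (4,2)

Row 1: attacked by (3,5)→{3,5}; (4,2)→{2,5}. Safe: 1, 4, 6. Place at column 4.
Row 2: attacked by (1,4)→{3,4,5}; (3,5)→{4,5,6}; (4,2)→{2,4}. Safe: 1. Place at column 1.
Row 5: attacked by (1,4)→{4}; (2,1)→{1,4}; (3,5)→{3,5}; (4,2)→{1,2,3}. Safe: 6. Place at column 6.
Row 6: attacked by (1,4)→{4}; (2,1)→{1,5}; (3,5)→{2,5}; (4,2)→{2,4}; (5,6)→{5,6}. Safe: 3. Place at column 3.
Columns [4, 1, 5, 2, 6, 3], r−c [-3, 1, -2, 2, -1, 3], r+c [5, 3, 8, 6, 11, 9] are all distinct, so no two queens attack.

(1,4) (2,1) (3,5) (4,2) (5,6) (6,3)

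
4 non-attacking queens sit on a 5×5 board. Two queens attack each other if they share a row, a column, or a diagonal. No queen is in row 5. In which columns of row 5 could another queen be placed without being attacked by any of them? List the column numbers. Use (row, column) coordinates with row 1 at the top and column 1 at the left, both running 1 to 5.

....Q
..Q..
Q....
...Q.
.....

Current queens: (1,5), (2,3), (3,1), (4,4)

columns 2

(1,5) attacks row 5 at column 5 and diagonals 1.
(2,3) attacks row 5 at column 3.
(3,1) attacks row 5 at column 1 and diagonals 3.
(4,4) attacks row 5 at column 4 and diagonals 3, 5.
Attacked columns: {1, 3, 4, 5}. Safe: {2}.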